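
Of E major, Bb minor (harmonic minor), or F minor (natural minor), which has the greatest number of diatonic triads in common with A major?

E major

Triads of A major: A (I), Bm (ii), C#m (iii), D (IV), E (V), F#m (vi), G#dim (vii°).
E major shares 4: A, C#m, E, F#m.
Bb minor (harmonic minor) shares 0: none.
F minor (natural minor) shares 0: none.
The most common triads (4) are shared with E major.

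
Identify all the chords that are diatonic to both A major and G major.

Triads in A major: A major (I), B minor (ii), C# minor (iii), D major (IV), E major (V), F# minor (vi), G# diminished (vii°).
Triads in G major: G major (I), A minor (ii), B minor (iii), C major (IV), D major (V), E minor (vi), F# diminished (vii°).
Shared triads with their functions: B minor (ii in A major, iii in G major); D major (IV in A major, V in G major).

Bm, D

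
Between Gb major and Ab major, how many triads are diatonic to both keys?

2

Diatonic triads of Gb major: Gb major (I), Ab minor (ii), Bb minor (iii), Cb major (IV), Db major (V), Eb minor (vi), F diminished (vii°).
Diatonic triads of Ab major: Ab major (I), Bb minor (ii), C minor (iii), Db major (IV), Eb major (V), F minor (vi), G diminished (vii°).
Matching root and quality in both lists: Bb minor, Db major.
That gives 2 common triads.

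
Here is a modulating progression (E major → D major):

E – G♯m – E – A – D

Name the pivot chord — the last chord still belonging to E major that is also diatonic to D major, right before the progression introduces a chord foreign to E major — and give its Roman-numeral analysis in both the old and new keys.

Chords diatonic to E major: E, F♯m, G♯m, A, B, C♯m, D♯dim.
Reading the progression, the first chord not in that set is D, so the modulation leaves E major there.
The chord immediately before D is A, which is diatonic to both keys: IV in E major and V in D major.

A — IV in E major, V in D major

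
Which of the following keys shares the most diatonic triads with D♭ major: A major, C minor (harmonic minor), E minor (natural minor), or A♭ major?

A♭ major

Triads of D♭ major: D♭ (I), E♭m (ii), Fm (iii), G♭ (IV), A♭ (V), B♭m (vi), Cdim (vii°).
A major shares 0: none.
C minor (harmonic minor) shares 2: Fm, A♭.
E minor (natural minor) shares 0: none.
A♭ major shares 4: D♭, Fm, A♭, B♭m.
The most common triads (4) are shared with A♭ major.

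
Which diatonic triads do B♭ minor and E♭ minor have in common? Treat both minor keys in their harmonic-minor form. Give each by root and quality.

Triads in B♭ minor (harmonic minor): B♭m (i), Cdim (ii°), D♭aug (III+), E♭m (iv), F (V), G♭ (VI), Adim (vii°).
Triads in E♭ minor (harmonic minor): E♭m (i), Fdim (ii°), G♭aug (III+), A♭m (iv), B♭ (V), C♭ (VI), Ddim (vii°).
Shared triads with their functions: E♭m (iv in B♭ minor, i in E♭ minor).

E♭m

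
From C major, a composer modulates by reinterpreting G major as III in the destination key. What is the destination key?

E minor

The numeral III denotes a major triad on scale degree 3. With G on degree 3, the tonic of the new key is E.
Degree 3 carries a major triad in natural-minor keys, so the destination is E minor.
Check: the diatonic triads of E minor (natural minor) are Em (i), F#dim (ii°), G (III), Am (iv), Bm (v), C (VI), D (VII) — G major is indeed III.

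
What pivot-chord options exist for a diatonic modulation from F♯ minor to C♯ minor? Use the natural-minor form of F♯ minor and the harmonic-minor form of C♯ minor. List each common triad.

F♯m, A, C♯m

Triads in F♯ minor (natural minor): F♯m (i), G♯dim (ii°), A (III), Bm (iv), C♯m (v), D (VI), E (VII).
Triads in C♯ minor (harmonic minor): C♯m (i), D♯dim (ii°), Eaug (III+), F♯m (iv), G♯ (V), A (VI), B♯dim (vii°).
Shared triads with their functions: F♯m (i in F♯ minor, iv in C♯ minor); A (III in F♯ minor, VI in C♯ minor); C♯m (v in F♯ minor, i in C♯ minor).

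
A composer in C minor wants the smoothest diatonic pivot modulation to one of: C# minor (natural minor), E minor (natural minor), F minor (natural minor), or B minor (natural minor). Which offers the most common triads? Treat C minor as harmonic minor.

Triads of C minor (harmonic minor): Cm (i), Ddim (ii°), Ebaug (III+), Fm (iv), G (V), Ab (VI), Bdim (vii°).
C# minor (natural minor) shares 0: none.
E minor (natural minor) shares 1: G.
F minor (natural minor) shares 3: Cm, Fm, Ab.
B minor (natural minor) shares 1: G.
The most common triads (3) are shared with F minor.

F minor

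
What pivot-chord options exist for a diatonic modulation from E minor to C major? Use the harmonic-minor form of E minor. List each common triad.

Triads in E minor (harmonic minor): E minor (i), F# diminished (ii°), G augmented (III+), A minor (iv), B major (V), C major (VI), D# diminished (vii°).
Triads in C major: C major (I), D minor (ii), E minor (iii), F major (IV), G major (V), A minor (vi), B diminished (vii°).
Shared triads with their functions: E minor (i in E minor, iii in C major); A minor (iv in E minor, vi in C major); C major (VI in E minor, I in C major).

Em, Am, C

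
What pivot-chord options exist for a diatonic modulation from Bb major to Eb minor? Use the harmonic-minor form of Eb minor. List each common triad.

Triads in Bb major: Bb (I), Cm (ii), Dm (iii), Eb (IV), F (V), Gm (vi), Adim (vii°).
Triads in Eb minor (harmonic minor): Ebm (i), Fdim (ii°), Gbaug (III+), Abm (iv), Bb (V), Cb (VI), Ddim (vii°).
Shared triads with their functions: Bb (I in Bb major, V in Eb minor).

Bb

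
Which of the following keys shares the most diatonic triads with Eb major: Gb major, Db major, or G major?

Triads of Eb major: Eb major (I), F minor (ii), G minor (iii), Ab major (IV), Bb major (V), C minor (vi), D diminished (vii°).
Gb major shares 0: none.
Db major shares 2: Fm, Ab.
G major shares 0: none.
The most common triads (2) are shared with Db major.

Db major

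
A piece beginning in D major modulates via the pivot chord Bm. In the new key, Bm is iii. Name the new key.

The numeral iii denotes a minor triad on scale degree 3. With B on degree 3, the tonic of the new key is G.
Degree 3 carries a minor triad in major keys, so the destination is G major.
Check: the diatonic triads of G major are G (I), Am (ii), Bm (iii), C (IV), D (V), Em (vi), F♯dim (vii°) — Bm is indeed iii.

G major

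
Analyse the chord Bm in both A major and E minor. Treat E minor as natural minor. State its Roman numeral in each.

The scale of A major is A B C# D E F# G#; B is degree 2, and the triad built there (B-D-F#) is minor, so it is ii.
The scale of E minor (natural minor) is E F# G A B C D; B is degree 5, and the triad built there (B-D-F#) is minor, so it is v.

ii in A major; v in E minor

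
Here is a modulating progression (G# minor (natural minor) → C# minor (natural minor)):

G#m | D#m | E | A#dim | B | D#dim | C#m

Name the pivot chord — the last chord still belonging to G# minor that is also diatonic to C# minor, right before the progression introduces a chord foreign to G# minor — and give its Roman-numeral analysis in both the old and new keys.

Chords diatonic to G# minor: G#m, A#dim, B, C#m, D#m, E, F#.
Reading the progression, the first chord not in that set is D#dim, so the modulation leaves G# minor there.
The chord immediately before D#dim is B, which is diatonic to both keys: III in G# minor and VII in C# minor.

B — III in G# minor, VII in C# minor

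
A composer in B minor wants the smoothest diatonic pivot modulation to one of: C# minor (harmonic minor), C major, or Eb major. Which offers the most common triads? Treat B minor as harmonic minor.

C major

Triads of B minor (harmonic minor): B minor (i), C# diminished (ii°), D augmented (III+), E minor (iv), F# major (V), G major (VI), A# diminished (vii°).
C# minor (harmonic minor) shares 0: none.
C major shares 2: Em, G.
Eb major shares 0: none.
The most common triads (2) are shared with C major.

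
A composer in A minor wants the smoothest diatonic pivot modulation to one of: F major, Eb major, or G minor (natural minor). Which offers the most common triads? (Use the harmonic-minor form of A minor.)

F major

Triads of A minor (harmonic minor): Am (i), Bdim (ii°), Caug (III+), Dm (iv), E (V), F (VI), G#dim (vii°).
F major shares 3: Am, Dm, F.
Eb major shares 0: none.
G minor (natural minor) shares 2: Dm, F.
The most common triads (3) are shared with F major.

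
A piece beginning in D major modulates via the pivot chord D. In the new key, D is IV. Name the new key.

The numeral IV denotes a major triad on scale degree 4. With D on degree 4, the tonic of the new key is A.
Degree 4 carries a major triad in major keys, so the destination is A major.
Check: the diatonic triads of A major are A (I), Bm (ii), C#m (iii), D (IV), E (V), F#m (vi), G#dim (vii°) — D is indeed IV.

A major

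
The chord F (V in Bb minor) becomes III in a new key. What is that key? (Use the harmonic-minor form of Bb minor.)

D minor

The numeral III denotes a major triad on scale degree 3. With F on degree 3, the tonic of the new key is D.
Degree 3 carries a major triad in natural-minor keys, so the destination is D minor.
Check: the diatonic triads of D minor (natural minor) are Dm (i), Edim (ii°), F (III), Gm (iv), Am (v), Bb (VI), C (VII) — F is indeed III.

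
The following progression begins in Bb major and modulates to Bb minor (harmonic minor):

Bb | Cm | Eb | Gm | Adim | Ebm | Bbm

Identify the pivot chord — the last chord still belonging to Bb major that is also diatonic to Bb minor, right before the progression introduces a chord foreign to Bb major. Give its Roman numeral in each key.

Adim — vii° in Bb major, vii° in Bb minor

Chords diatonic to Bb major: Bb, Cm, Dm, Eb, F, Gm, Adim.
Reading the progression, the first chord not in that set is Ebm, so the modulation leaves Bb major there.
The chord immediately before Ebm is Adim, which is diatonic to both keys: vii° in Bb major and vii° in Bb minor.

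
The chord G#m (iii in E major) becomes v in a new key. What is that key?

The numeral v denotes a minor triad on scale degree 5. With G# on degree 5, the tonic of the new key is C#.
Degree 5 carries a minor triad in natural-minor keys, so the destination is C# minor.
Check: the diatonic triads of C# minor (natural minor) are C#m (i), D#dim (ii°), E (III), F#m (iv), G#m (v), A (VI), B (VII) — G#m is indeed v.

C# minor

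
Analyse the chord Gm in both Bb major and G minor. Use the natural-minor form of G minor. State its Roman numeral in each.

The scale of Bb major is Bb C D Eb F G A; G is degree 6, and the triad built there (G-Bb-D) is minor, so it is vi.
The scale of G minor (natural minor) is G A Bb C D Eb F; G is degree 1, and the triad built there (G-Bb-D) is minor, so it is i.

vi in Bb major; i in G minor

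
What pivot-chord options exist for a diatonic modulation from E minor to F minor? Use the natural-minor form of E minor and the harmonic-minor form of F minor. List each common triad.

Triads in E minor (natural minor): E minor (i), F# diminished (ii°), G major (III), A minor (iv), B minor (v), C major (VI), D major (VII).
Triads in F minor (harmonic minor): F minor (i), G diminished (ii°), Ab augmented (III+), Bb minor (iv), C major (V), Db major (VI), E diminished (vii°).
Shared triads with their functions: C major (VI in E minor, V in F minor).

C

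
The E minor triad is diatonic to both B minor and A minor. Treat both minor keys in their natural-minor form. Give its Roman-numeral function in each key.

iv in B minor; v in A minor

The scale of B minor (natural minor) is B C♯ D E F♯ G A; E is degree 4, and the triad built there (E-G-B) is minor, so it is iv.
The scale of A minor (natural minor) is A B C D E F G; E is degree 5, and the triad built there (E-G-B) is minor, so it is v.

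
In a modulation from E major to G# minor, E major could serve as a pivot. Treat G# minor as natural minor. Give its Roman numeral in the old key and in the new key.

The scale of E major is E F# G# A B C# D#; E is degree 1, and the triad built there (E-G#-B) is major, so it is I.
The scale of G# minor (natural minor) is G# A# B C# D# E F#; E is degree 6, and the triad built there (E-G#-B) is major, so it is VI.

I in E major; VI in G# minor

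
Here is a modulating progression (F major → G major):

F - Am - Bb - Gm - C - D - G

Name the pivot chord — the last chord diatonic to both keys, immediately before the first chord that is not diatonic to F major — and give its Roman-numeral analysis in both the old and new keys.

Chords diatonic to F major: F, Gm, Am, Bb, C, Dm, Edim.
Reading the progression, the first chord not in that set is D, so the modulation leaves F major there.
The chord immediately before D is C, which is diatonic to both keys: V in F major and IV in G major.

C — V in F major, IV in G major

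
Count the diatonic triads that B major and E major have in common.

Diatonic triads of B major: B (I), C#m (ii), D#m (iii), E (IV), F# (V), G#m (vi), A#dim (vii°).
Diatonic triads of E major: E (I), F#m (ii), G#m (iii), A (IV), B (V), C#m (vi), D#dim (vii°).
Matching root and quality in both lists: B, C#m, E, G#m.
That gives 4 common triads.

4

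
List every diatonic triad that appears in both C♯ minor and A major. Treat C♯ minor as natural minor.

Triads in C♯ minor (natural minor): C♯m (i), D♯dim (ii°), E (III), F♯m (iv), G♯m (v), A (VI), B (VII).
Triads in A major: A (I), Bm (ii), C♯m (iii), D (IV), E (V), F♯m (vi), G♯dim (vii°).
Shared triads with their functions: C♯m (i in C♯ minor, iii in A major); E (III in C♯ minor, V in A major); F♯m (iv in C♯ minor, vi in A major); A (VI in C♯ minor, I in A major).

C♯m, E, F♯m, A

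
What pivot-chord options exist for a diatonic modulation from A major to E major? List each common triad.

A, C#m, E, F#m

Triads in A major: A (I), Bm (ii), C#m (iii), D (IV), E (V), F#m (vi), G#dim (vii°).
Triads in E major: E (I), F#m (ii), G#m (iii), A (IV), B (V), C#m (vi), D#dim (vii°).
Shared triads with their functions: A (I in A major, IV in E major); C#m (iii in A major, vi in E major); E (V in A major, I in E major); F#m (vi in A major, ii in E major).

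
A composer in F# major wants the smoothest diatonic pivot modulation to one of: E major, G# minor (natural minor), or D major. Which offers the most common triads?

Triads of F# major: F# (I), G#m (ii), A#m (iii), B (IV), C# (V), D#m (vi), E#dim (vii°).
E major shares 2: G#m, B.
G# minor (natural minor) shares 4: F#, G#m, B, D#m.
D major shares 0: none.
The most common triads (4) are shared with G# minor.

G# minor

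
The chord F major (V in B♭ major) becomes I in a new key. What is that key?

The numeral I denotes a major triad on scale degree 1. With F on degree 1, the tonic of the new key is F.
Degree 1 carries a major triad in major keys, so the destination is F major.
Check: the diatonic triads of F major are F (I), Gm (ii), Am (iii), B♭ (IV), C (V), Dm (vi), Edim (vii°) — F major is indeed I.

F major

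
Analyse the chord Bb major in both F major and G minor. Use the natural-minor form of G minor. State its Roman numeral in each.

The scale of F major is F G A Bb C D E; Bb is degree 4, and the triad built there (Bb-D-F) is major, so it is IV.
The scale of G minor (natural minor) is G A Bb C D Eb F; Bb is degree 3, and the triad built there (Bb-D-F) is major, so it is III.

IV in F major; III in G minor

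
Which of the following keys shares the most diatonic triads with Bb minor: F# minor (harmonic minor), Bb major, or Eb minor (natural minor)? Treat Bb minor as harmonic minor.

Eb minor

Triads of Bb minor (harmonic minor): Bb minor (i), C diminished (ii°), Db augmented (III+), Eb minor (iv), F major (V), Gb major (VI), A diminished (vii°).
F# minor (harmonic minor) shares 0: none.
Bb major shares 2: F, Adim.
Eb minor (natural minor) shares 3: Bbm, Ebm, Gb.
The most common triads (3) are shared with Eb minor.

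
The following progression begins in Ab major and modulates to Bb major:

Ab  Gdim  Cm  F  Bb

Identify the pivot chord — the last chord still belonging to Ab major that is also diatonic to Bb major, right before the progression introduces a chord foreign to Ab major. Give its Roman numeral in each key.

Cm — iii in Ab major, ii in Bb major

Chords diatonic to Ab major: Ab, Bbm, Cm, Db, Eb, Fm, Gdim.
Reading the progression, the first chord not in that set is F, so the modulation leaves Ab major there.
The chord immediately before F is Cm, which is diatonic to both keys: iii in Ab major and ii in Bb major.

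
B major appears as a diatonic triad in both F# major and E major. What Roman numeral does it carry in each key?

IV in F# major; V in E major

The scale of F# major is F# G# A# B C# D# E#; B is degree 4, and the triad built there (B-D#-F#) is major, so it is IV.
The scale of E major is E F# G# A B C# D#; B is degree 5, and the triad built there (B-D#-F#) is major, so it is V.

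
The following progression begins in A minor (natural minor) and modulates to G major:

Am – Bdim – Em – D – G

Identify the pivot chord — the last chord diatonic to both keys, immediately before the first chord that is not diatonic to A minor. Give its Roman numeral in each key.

Em — v in A minor, vi in G major

Chords diatonic to A minor: Am, Bdim, C, Dm, Em, F, G.
Reading the progression, the first chord not in that set is D, so the modulation leaves A minor there.
The chord immediately before D is Em, which is diatonic to both keys: v in A minor and vi in G major.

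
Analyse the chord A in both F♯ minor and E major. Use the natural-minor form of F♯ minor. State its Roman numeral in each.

The scale of F♯ minor (natural minor) is F♯ G♯ A B C♯ D E; A is degree 3, and the triad built there (A-C♯-E) is major, so it is III.
The scale of E major is E F♯ G♯ A B C♯ D♯; A is degree 4, and the triad built there (A-C♯-E) is major, so it is IV.

III in F♯ minor; IV in E major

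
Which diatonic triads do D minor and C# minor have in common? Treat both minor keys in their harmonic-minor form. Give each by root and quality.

A

Triads in D minor (harmonic minor): Dm (i), Edim (ii°), Faug (III+), Gm (iv), A (V), Bb (VI), C#dim (vii°).
Triads in C# minor (harmonic minor): C#m (i), D#dim (ii°), Eaug (III+), F#m (iv), G# (V), A (VI), B#dim (vii°).
Shared triads with their functions: A (V in D minor, VI in C# minor).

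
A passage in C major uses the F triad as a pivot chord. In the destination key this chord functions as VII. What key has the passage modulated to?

The numeral VII denotes a major triad on scale degree 7. With F on degree 7, the tonic of the new key is G.
Degree 7 carries a major triad in natural-minor keys, so the destination is G minor.
Check: the diatonic triads of G minor (natural minor) are Gm (i), Adim (ii°), Bb (III), Cm (iv), Dm (v), Eb (VI), F (VII) — F is indeed VII.

G minor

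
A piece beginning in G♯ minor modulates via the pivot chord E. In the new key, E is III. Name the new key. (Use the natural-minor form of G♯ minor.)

The numeral III denotes a major triad on scale degree 3. With E on degree 3, the tonic of the new key is C♯.
Degree 3 carries a major triad in natural-minor keys, so the destination is C♯ minor.
Check: the diatonic triads of C♯ minor (natural minor) are C♯m (i), D♯dim (ii°), E (III), F♯m (iv), G♯m (v), A (VI), B (VII) — E is indeed III.

C♯ minor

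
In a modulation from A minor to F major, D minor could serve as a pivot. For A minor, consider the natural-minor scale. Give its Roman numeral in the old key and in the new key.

The scale of A minor (natural minor) is A B C D E F G; D is degree 4, and the triad built there (D-F-A) is minor, so it is iv.
The scale of F major is F G A Bb C D E; D is degree 6, and the triad built there (D-F-A) is minor, so it is vi.

iv in A minor; vi in F major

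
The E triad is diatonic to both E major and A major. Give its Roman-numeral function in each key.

The scale of E major is E F♯ G♯ A B C♯ D♯; E is degree 1, and the triad built there (E-G♯-B) is major, so it is I.
The scale of A major is A B C♯ D E F♯ G♯; E is degree 5, and the triad built there (E-G♯-B) is major, so it is V.

I in E major; V in A major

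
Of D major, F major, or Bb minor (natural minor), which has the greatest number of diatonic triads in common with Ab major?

Bb minor

Triads of Ab major: Ab major (I), Bb minor (ii), C minor (iii), Db major (IV), Eb major (V), F minor (vi), G diminished (vii°).
D major shares 0: none.
F major shares 0: none.
Bb minor (natural minor) shares 4: Ab, Bbm, Db, Fm.
The most common triads (4) are shared with Bb minor.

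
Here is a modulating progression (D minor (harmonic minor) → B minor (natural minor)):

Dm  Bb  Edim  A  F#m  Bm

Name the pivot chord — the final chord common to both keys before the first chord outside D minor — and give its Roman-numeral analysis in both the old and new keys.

A — V in D minor, VII in B minor

Chords diatonic to D minor: Dm, Edim, Faug, Gm, A, Bb, C#dim.
Reading the progression, the first chord not in that set is F#m, so the modulation leaves D minor there.
The chord immediately before F#m is A, which is diatonic to both keys: V in D minor and VII in B minor.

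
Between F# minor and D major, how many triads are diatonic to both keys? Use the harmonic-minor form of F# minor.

3

Diatonic triads of F# minor (harmonic minor): F#m (i), G#dim (ii°), Aaug (III+), Bm (iv), C# (V), D (VI), E#dim (vii°).
Diatonic triads of D major: D (I), Em (ii), F#m (iii), G (IV), A (V), Bm (vi), C#dim (vii°).
Matching root and quality in both lists: F#m, Bm, D.
That gives 3 common triads.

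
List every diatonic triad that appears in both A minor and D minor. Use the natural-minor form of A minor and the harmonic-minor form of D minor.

Dm

Triads in A minor (natural minor): Am (i), Bdim (ii°), C (III), Dm (iv), Em (v), F (VI), G (VII).
Triads in D minor (harmonic minor): Dm (i), Edim (ii°), Faug (III+), Gm (iv), A (V), Bb (VI), C#dim (vii°).
Shared triads with their functions: Dm (iv in A minor, i in D minor).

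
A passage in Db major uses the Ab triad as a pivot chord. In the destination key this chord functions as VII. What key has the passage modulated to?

The numeral VII denotes a major triad on scale degree 7. With Ab on degree 7, the tonic of the new key is Bb.
Degree 7 carries a major triad in natural-minor keys, so the destination is Bb minor.
Check: the diatonic triads of Bb minor (natural minor) are Bbm (i), Cdim (ii°), Db (III), Ebm (iv), Fm (v), Gb (VI), Ab (VII) — Ab is indeed VII.

Bb minor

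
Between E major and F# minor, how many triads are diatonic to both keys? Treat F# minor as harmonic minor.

Diatonic triads of E major: E major (I), F# minor (ii), G# minor (iii), A major (IV), B major (V), C# minor (vi), D# diminished (vii°).
Diatonic triads of F# minor (harmonic minor): F# minor (i), G# diminished (ii°), A augmented (III+), B minor (iv), C# major (V), D major (VI), E# diminished (vii°).
Matching root and quality in both lists: F# minor.
That gives 1 common triad.

1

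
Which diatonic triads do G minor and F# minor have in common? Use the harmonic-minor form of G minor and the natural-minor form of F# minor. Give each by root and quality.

D

Triads in G minor (harmonic minor): G minor (i), A diminished (ii°), Bb augmented (III+), C minor (iv), D major (V), Eb major (VI), F# diminished (vii°).
Triads in F# minor (natural minor): F# minor (i), G# diminished (ii°), A major (III), B minor (iv), C# minor (v), D major (VI), E major (VII).
Shared triads with their functions: D major (V in G minor, VI in F# minor).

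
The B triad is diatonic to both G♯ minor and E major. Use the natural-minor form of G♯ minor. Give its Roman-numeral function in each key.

III in G♯ minor; V in E major

The scale of G♯ minor (natural minor) is G♯ A♯ B C♯ D♯ E F♯; B is degree 3, and the triad built there (B-D♯-F♯) is major, so it is III.
The scale of E major is E F♯ G♯ A B C♯ D♯; B is degree 5, and the triad built there (B-D♯-F♯) is major, so it is V.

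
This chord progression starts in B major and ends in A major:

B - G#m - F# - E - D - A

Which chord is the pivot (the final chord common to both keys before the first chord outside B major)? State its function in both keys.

Chords diatonic to B major: B, C#m, D#m, E, F#, G#m, A#dim.
Reading the progression, the first chord not in that set is D, so the modulation leaves B major there.
The chord immediately before D is E, which is diatonic to both keys: IV in B major and V in A major.

E — IV in B major, V in A major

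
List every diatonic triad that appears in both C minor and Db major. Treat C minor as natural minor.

Triads in C minor (natural minor): C minor (i), D diminished (ii°), Eb major (III), F minor (iv), G minor (v), Ab major (VI), Bb major (VII).
Triads in Db major: Db major (I), Eb minor (ii), F minor (iii), Gb major (IV), Ab major (V), Bb minor (vi), C diminished (vii°).
Shared triads with their functions: F minor (iv in C minor, iii in Db major); Ab major (VI in C minor, V in Db major).

Fm, Ab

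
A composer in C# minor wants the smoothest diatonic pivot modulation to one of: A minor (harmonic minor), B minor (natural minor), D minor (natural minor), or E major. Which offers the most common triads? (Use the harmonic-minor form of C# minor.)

E major

Triads of C# minor (harmonic minor): C#m (i), D#dim (ii°), Eaug (III+), F#m (iv), G# (V), A (VI), B#dim (vii°).
A minor (harmonic minor) shares 0: none.
B minor (natural minor) shares 2: F#m, A.
D minor (natural minor) shares 0: none.
E major shares 4: C#m, D#dim, F#m, A.
The most common triads (4) are shared with E major.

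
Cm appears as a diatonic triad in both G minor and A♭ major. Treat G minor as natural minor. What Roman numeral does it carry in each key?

The scale of G minor (natural minor) is G A B♭ C D E♭ F; C is degree 4, and the triad built there (C-E♭-G) is minor, so it is iv.
The scale of A♭ major is A♭ B♭ C D♭ E♭ F G; C is degree 3, and the triad built there (C-E♭-G) is minor, so it is iii.

iv in G minor; iii in A♭ major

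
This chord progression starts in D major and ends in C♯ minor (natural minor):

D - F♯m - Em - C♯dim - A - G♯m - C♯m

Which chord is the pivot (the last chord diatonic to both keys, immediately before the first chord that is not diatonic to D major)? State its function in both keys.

Chords diatonic to D major: D, Em, F♯m, G, A, Bm, C♯dim.
Reading the progression, the first chord not in that set is G♯m, so the modulation leaves D major there.
The chord immediately before G♯m is A, which is diatonic to both keys: V in D major and VI in C♯ minor.

A — V in D major, VI in C♯ minor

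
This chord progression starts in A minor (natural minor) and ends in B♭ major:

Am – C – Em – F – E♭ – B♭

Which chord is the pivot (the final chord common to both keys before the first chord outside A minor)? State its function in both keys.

F — VI in A minor, V in B♭ major

Chords diatonic to A minor: Am, Bdim, C, Dm, Em, F, G.
Reading the progression, the first chord not in that set is E♭, so the modulation leaves A minor there.
The chord immediately before E♭ is F, which is diatonic to both keys: VI in A minor and V in B♭ major.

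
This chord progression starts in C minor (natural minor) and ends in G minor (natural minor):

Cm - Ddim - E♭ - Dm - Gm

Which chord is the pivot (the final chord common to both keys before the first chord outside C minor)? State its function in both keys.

E♭ — III in C minor, VI in G minor

Chords diatonic to C minor: Cm, Ddim, E♭, Fm, Gm, A♭, B♭.
Reading the progression, the first chord not in that set is Dm, so the modulation leaves C minor there.
The chord immediately before Dm is E♭, which is diatonic to both keys: III in C minor and VI in G minor.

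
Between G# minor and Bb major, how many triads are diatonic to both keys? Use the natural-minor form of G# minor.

0

Diatonic triads of G# minor (natural minor): G# minor (i), A# diminished (ii°), B major (III), C# minor (iv), D# minor (v), E major (VI), F# major (VII).
Diatonic triads of Bb major: Bb major (I), C minor (ii), D minor (iii), Eb major (IV), F major (V), G minor (vi), A diminished (vii°).
No triad has the same root and quality in both keys.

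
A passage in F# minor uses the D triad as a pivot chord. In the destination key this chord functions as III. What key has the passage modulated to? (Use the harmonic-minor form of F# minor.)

The numeral III denotes a major triad on scale degree 3. With D on degree 3, the tonic of the new key is B.
Degree 3 carries a major triad in natural-minor keys, so the destination is B minor.
Check: the diatonic triads of B minor (natural minor) are Bm (i), C#dim (ii°), D (III), Em (iv), F#m (v), G (VI), A (VII) — D is indeed III.

B minor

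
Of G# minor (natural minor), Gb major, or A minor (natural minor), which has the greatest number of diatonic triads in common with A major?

G# minor

Triads of A major: A major (I), B minor (ii), C# minor (iii), D major (IV), E major (V), F# minor (vi), G# diminished (vii°).
G# minor (natural minor) shares 2: C#m, E.
Gb major shares 0: none.
A minor (natural minor) shares 0: none.
The most common triads (2) are shared with G# minor.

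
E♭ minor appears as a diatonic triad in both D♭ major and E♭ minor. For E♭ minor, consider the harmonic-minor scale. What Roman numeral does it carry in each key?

ii in D♭ major; i in E♭ minor

The scale of D♭ major is D♭ E♭ F G♭ A♭ B♭ C; E♭ is degree 2, and the triad built there (E♭-G♭-B♭) is minor, so it is ii.
The scale of E♭ minor (harmonic minor) is E♭ F G♭ A♭ B♭ C♭ D; E♭ is degree 1, and the triad built there (E♭-G♭-B♭) is minor, so it is i.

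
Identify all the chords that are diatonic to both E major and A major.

E, F#m, A, C#m

Triads in E major: E major (I), F# minor (ii), G# minor (iii), A major (IV), B major (V), C# minor (vi), D# diminished (vii°).
Triads in A major: A major (I), B minor (ii), C# minor (iii), D major (IV), E major (V), F# minor (vi), G# diminished (vii°).
Shared triads with their functions: E major (I in E major, V in A major); F# minor (ii in E major, vi in A major); A major (IV in E major, I in A major); C# minor (vi in E major, iii in A major).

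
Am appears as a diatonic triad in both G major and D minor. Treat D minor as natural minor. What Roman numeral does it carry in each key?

ii in G major; v in D minor

The scale of G major is G A B C D E F#; A is degree 2, and the triad built there (A-C-E) is minor, so it is ii.
The scale of D minor (natural minor) is D E F G A Bb C; A is degree 5, and the triad built there (A-C-E) is minor, so it is v.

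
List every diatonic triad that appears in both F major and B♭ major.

Triads in F major: F (I), Gm (ii), Am (iii), B♭ (IV), C (V), Dm (vi), Edim (vii°).
Triads in B♭ major: B♭ (I), Cm (ii), Dm (iii), E♭ (IV), F (V), Gm (vi), Adim (vii°).
Shared triads with their functions: F (I in F major, V in B♭ major); Gm (ii in F major, vi in B♭ major); B♭ (IV in F major, I in B♭ major); Dm (vi in F major, iii in B♭ major).

F, Gm, B♭, Dm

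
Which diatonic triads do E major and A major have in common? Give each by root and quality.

E, F#m, A, C#m

Triads in E major: E (I), F#m (ii), G#m (iii), A (IV), B (V), C#m (vi), D#dim (vii°).
Triads in A major: A (I), Bm (ii), C#m (iii), D (IV), E (V), F#m (vi), G#dim (vii°).
Shared triads with their functions: E (I in E major, V in A major); F#m (ii in E major, vi in A major); A (IV in E major, I in A major); C#m (vi in E major, iii in A major).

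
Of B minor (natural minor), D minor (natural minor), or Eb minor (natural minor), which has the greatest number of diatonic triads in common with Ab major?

Triads of Ab major: Ab major (I), Bb minor (ii), C minor (iii), Db major (IV), Eb major (V), F minor (vi), G diminished (vii°).
B minor (natural minor) shares 0: none.
D minor (natural minor) shares 0: none.
Eb minor (natural minor) shares 2: Bbm, Db.
The most common triads (2) are shared with Eb minor.

Eb minor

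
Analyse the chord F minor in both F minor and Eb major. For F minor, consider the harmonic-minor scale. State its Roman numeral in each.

i in F minor; ii in Eb major

The scale of F minor (harmonic minor) is F G Ab Bb C Db E; F is degree 1, and the triad built there (F-Ab-C) is minor, so it is i.
The scale of Eb major is Eb F G Ab Bb C D; F is degree 2, and the triad built there (F-Ab-C) is minor, so it is ii.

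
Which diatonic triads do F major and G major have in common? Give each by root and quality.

Triads in F major: F (I), Gm (ii), Am (iii), B♭ (IV), C (V), Dm (vi), Edim (vii°).
Triads in G major: G (I), Am (ii), Bm (iii), C (IV), D (V), Em (vi), F♯dim (vii°).
Shared triads with their functions: Am (iii in F major, ii in G major); C (V in F major, IV in G major).

Am, C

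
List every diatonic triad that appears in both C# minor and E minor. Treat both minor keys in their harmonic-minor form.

D#dim

Triads in C# minor (harmonic minor): C#m (i), D#dim (ii°), Eaug (III+), F#m (iv), G# (V), A (VI), B#dim (vii°).
Triads in E minor (harmonic minor): Em (i), F#dim (ii°), Gaug (III+), Am (iv), B (V), C (VI), D#dim (vii°).
Shared triads with their functions: D#dim (ii° in C# minor, vii° in E minor).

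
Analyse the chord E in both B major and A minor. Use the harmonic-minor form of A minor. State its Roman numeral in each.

The scale of B major is B C# D# E F# G# A#; E is degree 4, and the triad built there (E-G#-B) is major, so it is IV.
The scale of A minor (harmonic minor) is A B C D E F G#; E is degree 5, and the triad built there (E-G#-B) is major, so it is V.

IV in B major; V in A minor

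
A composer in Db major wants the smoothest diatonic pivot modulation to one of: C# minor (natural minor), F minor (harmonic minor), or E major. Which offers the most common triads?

F minor

Triads of Db major: Db (I), Ebm (ii), Fm (iii), Gb (IV), Ab (V), Bbm (vi), Cdim (vii°).
C# minor (natural minor) shares 0: none.
F minor (harmonic minor) shares 3: Db, Fm, Bbm.
E major shares 0: none.
The most common triads (3) are shared with F minor.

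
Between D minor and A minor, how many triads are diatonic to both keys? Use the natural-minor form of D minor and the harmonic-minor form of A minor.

Diatonic triads of D minor (natural minor): Dm (i), Edim (ii°), F (III), Gm (iv), Am (v), B♭ (VI), C (VII).
Diatonic triads of A minor (harmonic minor): Am (i), Bdim (ii°), Caug (III+), Dm (iv), E (V), F (VI), G♯dim (vii°).
Matching root and quality in both lists: Dm, F, Am.
That gives 3 common triads.

3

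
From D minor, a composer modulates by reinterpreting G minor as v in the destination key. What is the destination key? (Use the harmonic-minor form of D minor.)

The numeral v denotes a minor triad on scale degree 5. With G on degree 5, the tonic of the new key is C.
Degree 5 carries a minor triad in natural-minor keys, so the destination is C minor.
Check: the diatonic triads of C minor (natural minor) are Cm (i), Ddim (ii°), E♭ (III), Fm (iv), Gm (v), A♭ (VI), B♭ (VII) — G minor is indeed v.

C minor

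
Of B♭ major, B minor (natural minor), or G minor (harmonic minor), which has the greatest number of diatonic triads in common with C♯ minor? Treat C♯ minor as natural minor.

B minor

Triads of C♯ minor (natural minor): C♯m (i), D♯dim (ii°), E (III), F♯m (iv), G♯m (v), A (VI), B (VII).
B♭ major shares 0: none.
B minor (natural minor) shares 2: F♯m, A.
G minor (harmonic minor) shares 0: none.
The most common triads (2) are shared with B minor.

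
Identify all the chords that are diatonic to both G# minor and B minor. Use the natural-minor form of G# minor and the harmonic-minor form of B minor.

Triads in G# minor (natural minor): G#m (i), A#dim (ii°), B (III), C#m (iv), D#m (v), E (VI), F# (VII).
Triads in B minor (harmonic minor): Bm (i), C#dim (ii°), Daug (III+), Em (iv), F# (V), G (VI), A#dim (vii°).
Shared triads with their functions: A#dim (ii° in G# minor, vii° in B minor); F# (VII in G# minor, V in B minor).

A#dim, F#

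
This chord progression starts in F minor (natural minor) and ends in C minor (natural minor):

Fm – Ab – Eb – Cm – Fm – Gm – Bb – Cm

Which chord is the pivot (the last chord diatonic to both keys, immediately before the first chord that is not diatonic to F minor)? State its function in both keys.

Chords diatonic to F minor: Fm, Gdim, Ab, Bbm, Cm, Db, Eb.
Reading the progression, the first chord not in that set is Gm, so the modulation leaves F minor there.
The chord immediately before Gm is Fm, which is diatonic to both keys: i in F minor and iv in C minor.

Fm — i in F minor, iv in C minor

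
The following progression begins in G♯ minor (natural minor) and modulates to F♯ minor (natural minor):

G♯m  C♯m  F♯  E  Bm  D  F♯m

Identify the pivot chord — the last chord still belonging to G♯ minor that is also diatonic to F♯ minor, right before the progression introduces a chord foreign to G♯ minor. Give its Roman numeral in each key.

E — VI in G♯ minor, VII in F♯ minor

Chords diatonic to G♯ minor: G♯m, A♯dim, B, C♯m, D♯m, E, F♯.
Reading the progression, the first chord not in that set is Bm, so the modulation leaves G♯ minor there.
The chord immediately before Bm is E, which is diatonic to both keys: VI in G♯ minor and VII in F♯ minor.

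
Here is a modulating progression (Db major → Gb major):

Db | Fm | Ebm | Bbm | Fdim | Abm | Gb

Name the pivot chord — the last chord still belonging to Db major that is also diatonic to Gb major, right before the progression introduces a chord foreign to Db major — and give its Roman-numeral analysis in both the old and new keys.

Bbm — vi in Db major, iii in Gb major

Chords diatonic to Db major: Db, Ebm, Fm, Gb, Ab, Bbm, Cdim.
Reading the progression, the first chord not in that set is Fdim, so the modulation leaves Db major there.
The chord immediately before Fdim is Bbm, which is diatonic to both keys: vi in Db major and iii in Gb major.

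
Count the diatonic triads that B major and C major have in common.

0

Diatonic triads of B major: B major (I), C# minor (ii), D# minor (iii), E major (IV), F# major (V), G# minor (vi), A# diminished (vii°).
Diatonic triads of C major: C major (I), D minor (ii), E minor (iii), F major (IV), G major (V), A minor (vi), B diminished (vii°).
No triad has the same root and quality in both keys.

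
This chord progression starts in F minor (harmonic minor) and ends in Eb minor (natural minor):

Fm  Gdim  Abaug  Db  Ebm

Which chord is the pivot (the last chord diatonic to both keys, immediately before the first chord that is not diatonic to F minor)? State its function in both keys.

Db — VI in F minor, VII in Eb minor

Chords diatonic to F minor: Fm, Gdim, Abaug, Bbm, C, Db, Edim.
Reading the progression, the first chord not in that set is Ebm, so the modulation leaves F minor there.
The chord immediately before Ebm is Db, which is diatonic to both keys: VI in F minor and VII in Eb minor.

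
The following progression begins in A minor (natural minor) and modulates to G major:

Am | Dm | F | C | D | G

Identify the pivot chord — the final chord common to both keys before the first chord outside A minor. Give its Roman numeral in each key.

Chords diatonic to A minor: Am, Bdim, C, Dm, Em, F, G.
Reading the progression, the first chord not in that set is D, so the modulation leaves A minor there.
The chord immediately before D is C, which is diatonic to both keys: III in A minor and IV in G major.

C — III in A minor, IV in G major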